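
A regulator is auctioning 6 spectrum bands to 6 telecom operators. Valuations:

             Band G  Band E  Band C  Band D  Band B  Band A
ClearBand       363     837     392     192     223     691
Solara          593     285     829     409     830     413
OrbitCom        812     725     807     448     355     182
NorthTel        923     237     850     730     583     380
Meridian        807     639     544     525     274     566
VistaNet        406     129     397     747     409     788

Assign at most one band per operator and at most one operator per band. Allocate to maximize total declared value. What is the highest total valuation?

Treat this as an assignment problem: match each operator to one band.
Optimal: ClearBand→Band E ($837M), Solara→Band B ($830M), OrbitCom→Band C ($807M), NorthTel→Band D ($730M), Meridian→Band G ($807M), VistaNet→Band A ($788M) — total 837+830+807+730+807+788 = $4799M.
Max-entry greedy (repeatedly take the single best remaining cell) gives $4710M, worse by 89.
Next-best assignment: ClearBand→Band E, Solara→Band B, OrbitCom→Band C, NorthTel→Band G, Meridian→Band D, VistaNet→Band A = $4710M.
No other one-to-one assignment exceeds $4799M.

Max total: $4799M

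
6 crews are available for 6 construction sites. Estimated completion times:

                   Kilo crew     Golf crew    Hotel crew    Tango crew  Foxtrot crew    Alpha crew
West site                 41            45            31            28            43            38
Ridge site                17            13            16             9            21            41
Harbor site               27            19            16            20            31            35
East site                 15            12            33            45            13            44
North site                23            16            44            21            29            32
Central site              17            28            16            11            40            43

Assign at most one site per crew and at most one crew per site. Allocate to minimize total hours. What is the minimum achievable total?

This is the linear assignment problem.
Optimal: Kilo crew→Central site (17 hours), Golf crew→North site (16 hours), Hotel crew→Harbor site (16 hours), Tango crew→Ridge site (9 hours), Foxtrot crew→East site (13 hours), Alpha crew→West site (38 hours) — total 17+16+16+9+13+38 = 109 hours.
Column-greedy (each site in turn goes to its cheapest remaining crew) gives 136 hours, worse by 27.

Min total: 109 hours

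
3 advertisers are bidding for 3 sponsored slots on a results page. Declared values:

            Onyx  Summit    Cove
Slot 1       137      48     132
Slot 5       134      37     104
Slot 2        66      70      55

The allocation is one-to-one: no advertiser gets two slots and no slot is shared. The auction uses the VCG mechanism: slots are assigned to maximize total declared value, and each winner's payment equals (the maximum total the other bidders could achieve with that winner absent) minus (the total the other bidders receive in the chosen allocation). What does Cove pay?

Efficient allocation: Onyx→Slot 5 ($134), Summit→Slot 2 ($70), Cove→Slot 1 ($132); total welfare W = $336.
Cove receives Slot 1 at value $132, so the others get W − 132 = $204.
Without Cove: best allocation of the remaining 2 bidders over all 3 slots is Onyx→Slot 1 ($137), Summit→Slot 2 ($70), total $207.
VCG payment = (others' best without Cove) − (others' welfare with Cove) = 207 − 204 = $3.

Cove pays $3.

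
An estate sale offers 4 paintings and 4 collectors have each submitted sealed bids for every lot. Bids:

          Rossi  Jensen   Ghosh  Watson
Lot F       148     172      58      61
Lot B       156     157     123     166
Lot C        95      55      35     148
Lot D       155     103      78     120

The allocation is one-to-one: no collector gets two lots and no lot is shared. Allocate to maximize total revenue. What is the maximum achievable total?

Optimal: Rossi→Lot D ($155), Jensen→Lot F ($172), Ghosh→Lot B ($123), Watson→Lot C ($148) — total 155+172+123+148 = $598.
Max-entry greedy (repeatedly take the single best remaining cell) gives $528, worse by 70.
Every other assignment is strictly worse.

Max total: $598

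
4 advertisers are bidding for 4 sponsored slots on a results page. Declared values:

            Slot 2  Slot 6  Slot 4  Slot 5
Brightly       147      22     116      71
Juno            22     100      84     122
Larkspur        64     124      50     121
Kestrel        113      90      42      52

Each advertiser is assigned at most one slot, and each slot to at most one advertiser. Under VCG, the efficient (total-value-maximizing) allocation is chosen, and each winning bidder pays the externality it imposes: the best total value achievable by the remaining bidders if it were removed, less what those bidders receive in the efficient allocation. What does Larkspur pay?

Efficient allocation: Brightly→Slot 4 ($116), Juno→Slot 5 ($122), Larkspur→Slot 6 ($124), Kestrel→Slot 2 ($113); total welfare W = $475.
Larkspur receives Slot 6 at value $124, so the others get W − 124 = $351.
Without Larkspur: best allocation of the remaining 3 bidders over all 4 slots is Brightly→Slot 2 ($147), Juno→Slot 5 ($122), Kestrel→Slot 6 ($90), total $359.
VCG payment = (others' best without Larkspur) − (others' welfare with Larkspur) = 359 − 351 = $8.

Larkspur pays $8.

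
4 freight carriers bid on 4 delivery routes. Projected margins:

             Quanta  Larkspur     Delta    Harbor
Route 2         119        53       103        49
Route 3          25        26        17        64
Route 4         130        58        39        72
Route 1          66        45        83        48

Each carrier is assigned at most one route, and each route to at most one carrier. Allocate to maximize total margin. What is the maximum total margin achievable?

This is a one-to-one assignment (maximum-weight bipartite matching).
Optimal: Quanta→Route 4 ($130k), Larkspur→Route 1 ($45k), Delta→Route 2 ($103k), Harbor→Route 3 ($64k) — total 130+45+103+64 = $342k.
Next-best assignment: Quanta→Route 4, Larkspur→Route 2, Delta→Route 1, Harbor→Route 3 = $330k.

Maximum total: $342k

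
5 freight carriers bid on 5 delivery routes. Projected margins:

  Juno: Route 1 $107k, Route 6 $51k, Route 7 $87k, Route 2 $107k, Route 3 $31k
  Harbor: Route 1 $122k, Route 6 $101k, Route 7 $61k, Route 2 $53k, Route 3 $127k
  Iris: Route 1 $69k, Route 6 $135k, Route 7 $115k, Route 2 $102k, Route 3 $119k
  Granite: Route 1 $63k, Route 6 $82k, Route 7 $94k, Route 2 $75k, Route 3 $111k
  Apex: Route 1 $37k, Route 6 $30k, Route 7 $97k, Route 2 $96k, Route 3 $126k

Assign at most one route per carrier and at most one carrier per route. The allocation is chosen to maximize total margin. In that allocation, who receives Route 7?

This is a one-to-one assignment (maximum-weight bipartite matching).
Optimal: Juno→Route 2 ($107k), Harbor→Route 1 ($122k), Iris→Route 6 ($135k), Granite→Route 7 ($94k), Apex→Route 3 ($126k) — total 107+122+135+94+126 = $584k.
Row-greedy (each carrier in turn takes its best remaining route) gives $559k, worse by 25.
Swapping Apex↔Juno (Apex→Route 2 $96k, Juno→Route 3 $31k) loses 106.
Every other assignment is strictly worse.
Granite's own top route is Route 3 ($111k), but forcing Granite→Route 3 and reassigning the rest optimally gives only $572k — worse by 12.

Granite receives Route 7.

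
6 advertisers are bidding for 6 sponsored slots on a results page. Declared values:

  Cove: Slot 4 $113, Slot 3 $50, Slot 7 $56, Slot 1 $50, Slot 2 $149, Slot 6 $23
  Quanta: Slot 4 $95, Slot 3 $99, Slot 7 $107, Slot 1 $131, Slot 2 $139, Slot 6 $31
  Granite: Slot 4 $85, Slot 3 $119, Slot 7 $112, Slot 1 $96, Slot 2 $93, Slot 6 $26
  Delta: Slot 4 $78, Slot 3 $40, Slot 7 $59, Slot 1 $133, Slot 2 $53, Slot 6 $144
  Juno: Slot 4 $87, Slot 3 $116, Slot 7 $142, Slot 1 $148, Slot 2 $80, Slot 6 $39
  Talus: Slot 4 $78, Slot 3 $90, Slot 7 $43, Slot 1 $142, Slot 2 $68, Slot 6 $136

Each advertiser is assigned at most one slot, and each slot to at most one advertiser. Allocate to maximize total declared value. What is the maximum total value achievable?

This is the linear assignment problem.
Optimal: Cove→Slot 4 ($113), Quanta→Slot 2 ($139), Granite→Slot 3 ($119), Delta→Slot 6 ($144), Juno→Slot 7 ($142), Talus→Slot 1 ($142) — total 113+139+119+144+142+142 = $799.
Max-entry greedy (repeatedly take the single best remaining cell) gives $745, worse by 54.

Maximum total: $799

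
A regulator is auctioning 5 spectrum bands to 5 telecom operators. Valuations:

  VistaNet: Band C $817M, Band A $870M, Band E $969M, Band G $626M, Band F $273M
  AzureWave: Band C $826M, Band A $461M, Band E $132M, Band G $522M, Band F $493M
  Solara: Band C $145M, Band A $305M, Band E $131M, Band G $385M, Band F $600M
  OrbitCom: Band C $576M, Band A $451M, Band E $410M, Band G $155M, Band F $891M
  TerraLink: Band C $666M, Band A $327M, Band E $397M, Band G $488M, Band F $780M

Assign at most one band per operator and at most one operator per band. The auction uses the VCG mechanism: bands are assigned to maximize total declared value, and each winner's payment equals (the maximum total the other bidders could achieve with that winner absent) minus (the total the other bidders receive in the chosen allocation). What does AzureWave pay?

Efficient allocation: VistaNet→Band E ($969M), AzureWave→Band C ($826M), Solara→Band A ($305M), OrbitCom→Band F ($891M), TerraLink→Band G ($488M); total welfare W = $3479M.
AzureWave receives Band C at value $826M, so the others get W − 826 = $2653M.
Without AzureWave: best allocation of the remaining 4 bidders over all 5 bands is VistaNet→Band E ($969M), Solara→Band G ($385M), OrbitCom→Band F ($891M), TerraLink→Band C ($666M), total $2911M.
VCG payment = (others' best without AzureWave) − (others' welfare with AzureWave) = 2911 − 2653 = $258M.

AzureWave pays $258M.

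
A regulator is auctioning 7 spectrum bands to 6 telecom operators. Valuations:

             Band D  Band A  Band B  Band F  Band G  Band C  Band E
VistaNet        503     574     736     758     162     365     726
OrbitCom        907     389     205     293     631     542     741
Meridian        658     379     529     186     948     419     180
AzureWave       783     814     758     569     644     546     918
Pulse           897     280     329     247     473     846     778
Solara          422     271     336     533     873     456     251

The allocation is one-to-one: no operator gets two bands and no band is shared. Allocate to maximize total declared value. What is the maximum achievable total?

Max total: $4888M

Optimal: VistaNet→Band B ($736M), OrbitCom→Band D ($907M), Meridian→Band G ($948M), AzureWave→Band E ($918M), Pulse→Band C ($846M), Solara→Band F ($533M) — total 736+907+948+918+846+533 = $4888M.
Column-greedy (each band in turn goes to its best remaining operator) gives $4784M, worse by 104.
Swapping VistaNet↔Solara (VistaNet→Band F $758M, Solara→Band B $336M) loses 175.
Every other assignment is strictly worse.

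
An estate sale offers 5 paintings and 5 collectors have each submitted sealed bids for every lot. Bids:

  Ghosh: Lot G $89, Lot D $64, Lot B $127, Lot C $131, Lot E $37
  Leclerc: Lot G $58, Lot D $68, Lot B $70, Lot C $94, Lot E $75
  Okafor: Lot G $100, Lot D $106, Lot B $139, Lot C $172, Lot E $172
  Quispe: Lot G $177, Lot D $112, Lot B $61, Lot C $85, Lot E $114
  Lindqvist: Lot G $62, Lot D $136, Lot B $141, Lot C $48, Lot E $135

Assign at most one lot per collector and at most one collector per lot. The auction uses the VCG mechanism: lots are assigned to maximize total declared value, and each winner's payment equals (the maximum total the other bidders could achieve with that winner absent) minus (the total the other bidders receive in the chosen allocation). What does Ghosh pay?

Efficient allocation: Ghosh→Lot B ($127), Leclerc→Lot C ($94), Okafor→Lot E ($172), Quispe→Lot G ($177), Lindqvist→Lot D ($136); total welfare W = $706.
Ghosh receives Lot B at value $127, so the others get W − 127 = $579.
Without Ghosh: best allocation of the remaining 4 bidders over all 5 lots is Leclerc→Lot C ($94), Okafor→Lot E ($172), Quispe→Lot G ($177), Lindqvist→Lot B ($141), total $584.
VCG payment = (others' best without Ghosh) − (others' welfare with Ghosh) = 584 − 579 = $5.

Ghosh pays $5.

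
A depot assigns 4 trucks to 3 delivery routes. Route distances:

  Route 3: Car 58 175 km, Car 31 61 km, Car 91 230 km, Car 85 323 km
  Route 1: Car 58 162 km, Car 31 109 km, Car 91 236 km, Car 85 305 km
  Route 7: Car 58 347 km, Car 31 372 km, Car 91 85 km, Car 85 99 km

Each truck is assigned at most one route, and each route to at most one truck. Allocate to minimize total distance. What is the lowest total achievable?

Optimal: Car 31→Route 3 (61 km), Car 58→Route 1 (162 km), Car 91→Route 7 (85 km) — total 61+162+85 = 308 km.
Next-best assignment: Car 31→Route 3, Car 58→Route 1, Car 85→Route 7 = 322 km.
Checked against all permutations: 308 km is optimal.

Min total: 308 km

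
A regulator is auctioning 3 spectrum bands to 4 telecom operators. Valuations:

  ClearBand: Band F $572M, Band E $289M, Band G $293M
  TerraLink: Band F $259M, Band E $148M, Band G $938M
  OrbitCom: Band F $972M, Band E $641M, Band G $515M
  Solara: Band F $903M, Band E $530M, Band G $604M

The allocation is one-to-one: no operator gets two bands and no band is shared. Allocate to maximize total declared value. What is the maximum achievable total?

Optimal: Solara→Band F ($903M), OrbitCom→Band E ($641M), TerraLink→Band G ($938M) — total 903+641+938 = $2482M.
Column-greedy (each band in turn goes to its best remaining operator) gives $2440M, worse by 42.
Next-best assignment: OrbitCom→Band F, Solara→Band E, TerraLink→Band G = $2440M.
No other one-to-one assignment exceeds $2482M.

Maximum total: $2482M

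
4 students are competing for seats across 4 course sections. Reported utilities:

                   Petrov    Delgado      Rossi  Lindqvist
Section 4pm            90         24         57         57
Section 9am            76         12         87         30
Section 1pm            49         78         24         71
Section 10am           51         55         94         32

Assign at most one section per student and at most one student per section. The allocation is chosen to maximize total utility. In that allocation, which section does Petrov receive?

This is a one-to-one assignment (maximum-weight bipartite matching).
Optimal: Petrov→Section 9am (76 points), Delgado→Section 1pm (78 points), Rossi→Section 10am (94 points), Lindqvist→Section 4pm (57 points) — total 76+78+94+57 = 305 points.
Row-greedy (each student in turn takes its best remaining section) gives 292 points, worse by 13.
Checked against all permutations: 305 points is optimal.
Petrov's own top section is Section 4pm (90 points), but forcing Petrov→Section 4pm and reassigning the rest optimally gives only 303 points — worse by 2.

Petrov receives Section 9am.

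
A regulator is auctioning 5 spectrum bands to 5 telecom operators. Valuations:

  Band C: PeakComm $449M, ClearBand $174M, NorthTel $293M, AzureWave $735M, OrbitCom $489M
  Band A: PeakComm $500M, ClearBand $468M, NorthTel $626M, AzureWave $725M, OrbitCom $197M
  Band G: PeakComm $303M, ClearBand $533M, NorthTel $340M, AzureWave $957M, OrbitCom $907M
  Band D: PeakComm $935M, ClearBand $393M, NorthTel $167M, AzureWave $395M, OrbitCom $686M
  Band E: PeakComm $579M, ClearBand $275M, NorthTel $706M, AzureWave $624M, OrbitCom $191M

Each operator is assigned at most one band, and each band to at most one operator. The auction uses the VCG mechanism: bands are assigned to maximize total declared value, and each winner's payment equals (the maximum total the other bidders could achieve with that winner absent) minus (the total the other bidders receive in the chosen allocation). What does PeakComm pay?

Efficient allocation: PeakComm→Band D ($935M), ClearBand→Band A ($468M), NorthTel→Band E ($706M), AzureWave→Band C ($735M), OrbitCom→Band G ($907M); total welfare W = $3751M.
PeakComm receives Band D at value $935M, so the others get W − 935 = $2816M.
Without PeakComm: best allocation of the remaining 4 bidders over all 5 bands is ClearBand→Band A ($468M), NorthTel→Band E ($706M), AzureWave→Band G ($957M), OrbitCom→Band D ($686M), total $2817M.
VCG payment = (others' best without PeakComm) − (others' welfare with PeakComm) = 2817 − 2816 = $1M.

PeakComm pays $1M.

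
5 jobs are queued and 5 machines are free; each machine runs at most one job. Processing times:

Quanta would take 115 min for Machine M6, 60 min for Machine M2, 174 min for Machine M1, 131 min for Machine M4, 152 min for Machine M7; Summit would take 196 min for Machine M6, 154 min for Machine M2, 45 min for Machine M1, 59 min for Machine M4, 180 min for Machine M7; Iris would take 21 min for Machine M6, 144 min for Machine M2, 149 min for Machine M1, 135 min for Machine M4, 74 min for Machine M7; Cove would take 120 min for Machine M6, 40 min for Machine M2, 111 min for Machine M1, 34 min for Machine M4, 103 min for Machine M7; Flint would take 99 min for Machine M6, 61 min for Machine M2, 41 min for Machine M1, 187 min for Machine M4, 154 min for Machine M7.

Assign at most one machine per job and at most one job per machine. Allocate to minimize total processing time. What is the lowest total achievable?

Minimum total: 284 min

Optimal: Quanta→Machine M2 (60 min), Summit→Machine M4 (59 min), Iris→Machine M6 (21 min), Cove→Machine M7 (103 min), Flint→Machine M1 (41 min) — total 60+59+21+103+41 = 284 min.
Row-greedy (each job in turn takes its cheapest remaining machine) gives 314 min, worse by 30.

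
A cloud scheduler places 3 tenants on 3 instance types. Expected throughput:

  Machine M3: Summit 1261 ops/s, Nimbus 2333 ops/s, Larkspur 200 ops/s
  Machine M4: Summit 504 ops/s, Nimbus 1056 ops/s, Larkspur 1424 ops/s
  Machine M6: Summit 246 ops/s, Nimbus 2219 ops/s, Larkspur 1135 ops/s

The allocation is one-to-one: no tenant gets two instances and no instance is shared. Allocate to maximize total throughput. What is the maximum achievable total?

Maximum total: 4904 ops/s

This is the linear assignment problem.
Optimal: Summit→Machine M3 (1261 ops/s), Nimbus→Machine M6 (2219 ops/s), Larkspur→Machine M4 (1424 ops/s) — total 1261+2219+1424 = 4904 ops/s.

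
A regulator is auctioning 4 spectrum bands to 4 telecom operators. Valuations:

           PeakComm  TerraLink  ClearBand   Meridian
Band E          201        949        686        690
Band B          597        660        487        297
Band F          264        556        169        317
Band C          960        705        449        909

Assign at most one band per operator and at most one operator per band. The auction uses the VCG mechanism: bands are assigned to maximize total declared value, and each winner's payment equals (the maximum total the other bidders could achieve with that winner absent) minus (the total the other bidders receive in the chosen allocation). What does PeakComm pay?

Efficient allocation: PeakComm→Band B ($597M), TerraLink→Band F ($556M), ClearBand→Band E ($686M), Meridian→Band C ($909M); total welfare W = $2748M.
PeakComm receives Band B at value $597M, so the others get W − 597 = $2151M.
Without PeakComm: best allocation of the remaining 3 bidders over all 4 bands is TerraLink→Band E ($949M), ClearBand→Band B ($487M), Meridian→Band C ($909M), total $2345M.
VCG payment = (others' best without PeakComm) − (others' welfare with PeakComm) = 2345 − 2151 = $194M.

PeakComm pays $194M.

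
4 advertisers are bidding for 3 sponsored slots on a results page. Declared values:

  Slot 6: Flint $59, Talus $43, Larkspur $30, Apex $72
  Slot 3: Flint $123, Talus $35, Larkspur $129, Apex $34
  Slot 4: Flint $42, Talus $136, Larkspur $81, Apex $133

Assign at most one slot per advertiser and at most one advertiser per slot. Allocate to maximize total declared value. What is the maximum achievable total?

Optimal: Apex→Slot 6 ($72), Larkspur→Slot 3 ($129), Talus→Slot 4 ($136) — total 72+129+136 = $337.
Row-greedy (each advertiser in turn takes its best remaining slot) gives $289, worse by 48.
Next-best assignment: Apex→Slot 6, Flint→Slot 3, Talus→Slot 4 = $331.
No other one-to-one assignment exceeds $337.

Maximum total: $337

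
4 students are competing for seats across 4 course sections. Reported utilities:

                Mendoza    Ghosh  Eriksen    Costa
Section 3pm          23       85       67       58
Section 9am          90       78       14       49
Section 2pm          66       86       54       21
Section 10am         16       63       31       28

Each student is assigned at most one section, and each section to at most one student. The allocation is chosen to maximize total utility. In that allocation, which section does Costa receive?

Costa receives Section 10am.

Optimal: Mendoza→Section 9am (90 points), Ghosh→Section 2pm (86 points), Eriksen→Section 3pm (67 points), Costa→Section 10am (28 points) — total 90+86+67+28 = 271 points.
Column-greedy (each section in turn goes to its best remaining student) gives 257 points, worse by 14.
Swapping Ghosh↔Eriksen (Ghosh→Section 3pm 85 points, Eriksen→Section 2pm 54 points) loses 14.
Costa's own top section is Section 3pm (58 points), but forcing Costa→Section 3pm and reassigning the rest optimally gives only 265 points — worse by 6.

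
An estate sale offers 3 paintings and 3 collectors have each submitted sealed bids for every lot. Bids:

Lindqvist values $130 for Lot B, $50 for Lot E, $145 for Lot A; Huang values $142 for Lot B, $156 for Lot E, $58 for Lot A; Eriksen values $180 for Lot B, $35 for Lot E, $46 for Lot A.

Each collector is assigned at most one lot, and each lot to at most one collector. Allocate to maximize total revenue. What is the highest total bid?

Optimal: Lindqvist→Lot A ($145), Huang→Lot E ($156), Eriksen→Lot B ($180) — total 145+156+180 = $481.
Next-best assignment: Lindqvist→Lot B, Huang→Lot E, Eriksen→Lot A = $332.
Swapping Eriksen↔Lindqvist (Eriksen→Lot A $46, Lindqvist→Lot B $130) loses 149.

Max total: $481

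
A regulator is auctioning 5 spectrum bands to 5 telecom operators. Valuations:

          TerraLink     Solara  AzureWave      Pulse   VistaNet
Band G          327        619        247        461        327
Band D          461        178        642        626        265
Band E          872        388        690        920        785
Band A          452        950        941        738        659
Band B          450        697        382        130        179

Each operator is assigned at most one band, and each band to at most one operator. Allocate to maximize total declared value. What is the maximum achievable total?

Maximum total: $3463M

Optimal: TerraLink→Band E ($872M), Solara→Band B ($697M), AzureWave→Band A ($941M), Pulse→Band D ($626M), VistaNet→Band G ($327M) — total 872+697+941+626+327 = $3463M.
Column-greedy (each band in turn goes to its best remaining operator) gives $3290M, worse by 173.
Next-best assignment: TerraLink→Band B, Solara→Band G, AzureWave→Band A, Pulse→Band D, VistaNet→Band E = $3421M.
Swapping AzureWave↔TerraLink (AzureWave→Band E $690M, TerraLink→Band A $452M) loses 671.
No other one-to-one assignment exceeds $3463M.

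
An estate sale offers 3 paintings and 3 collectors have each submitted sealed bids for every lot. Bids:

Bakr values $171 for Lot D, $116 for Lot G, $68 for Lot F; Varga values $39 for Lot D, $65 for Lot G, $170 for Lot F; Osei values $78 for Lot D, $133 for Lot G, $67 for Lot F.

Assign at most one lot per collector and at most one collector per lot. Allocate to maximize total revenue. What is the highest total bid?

Maximum total: $474

Treat this as an assignment problem: match each collector to one lot.
Optimal: Bakr→Lot D ($171), Varga→Lot F ($170), Osei→Lot G ($133) — total 171+170+133 = $474.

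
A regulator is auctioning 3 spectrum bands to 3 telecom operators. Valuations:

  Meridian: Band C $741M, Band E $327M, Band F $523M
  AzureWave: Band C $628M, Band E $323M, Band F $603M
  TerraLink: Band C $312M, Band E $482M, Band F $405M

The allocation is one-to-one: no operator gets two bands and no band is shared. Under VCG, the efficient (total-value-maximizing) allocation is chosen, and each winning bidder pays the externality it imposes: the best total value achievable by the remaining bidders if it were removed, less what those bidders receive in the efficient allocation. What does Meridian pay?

Efficient allocation: Meridian→Band C ($741M), AzureWave→Band F ($603M), TerraLink→Band E ($482M); total welfare W = $1826M.
Meridian receives Band C at value $741M, so the others get W − 741 = $1085M.
Without Meridian: best allocation of the remaining 2 bidders over all 3 bands is AzureWave→Band C ($628M), TerraLink→Band E ($482M), total $1110M.
VCG payment = (others' best without Meridian) − (others' welfare with Meridian) = 1110 − 1085 = $25M.

Meridian pays $25M.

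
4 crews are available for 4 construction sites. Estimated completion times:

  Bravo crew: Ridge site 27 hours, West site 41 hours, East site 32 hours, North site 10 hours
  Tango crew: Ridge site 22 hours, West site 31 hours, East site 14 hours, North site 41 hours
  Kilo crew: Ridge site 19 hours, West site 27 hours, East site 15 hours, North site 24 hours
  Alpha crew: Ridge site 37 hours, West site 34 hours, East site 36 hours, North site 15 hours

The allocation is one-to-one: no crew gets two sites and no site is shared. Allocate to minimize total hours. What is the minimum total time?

This is the linear assignment problem.
Optimal: Bravo crew→North site (10 hours), Tango crew→East site (14 hours), Kilo crew→Ridge site (19 hours), Alpha crew→West site (34 hours) — total 10+14+19+34 = 77 hours.
Column-greedy (each site in turn goes to its cheapest remaining crew) gives 97 hours, worse by 20.
Next-best assignment: Bravo crew→North site, Tango crew→Ridge site, Kilo crew→East site, Alpha crew→West site = 81 hours.

Min total: 77 hours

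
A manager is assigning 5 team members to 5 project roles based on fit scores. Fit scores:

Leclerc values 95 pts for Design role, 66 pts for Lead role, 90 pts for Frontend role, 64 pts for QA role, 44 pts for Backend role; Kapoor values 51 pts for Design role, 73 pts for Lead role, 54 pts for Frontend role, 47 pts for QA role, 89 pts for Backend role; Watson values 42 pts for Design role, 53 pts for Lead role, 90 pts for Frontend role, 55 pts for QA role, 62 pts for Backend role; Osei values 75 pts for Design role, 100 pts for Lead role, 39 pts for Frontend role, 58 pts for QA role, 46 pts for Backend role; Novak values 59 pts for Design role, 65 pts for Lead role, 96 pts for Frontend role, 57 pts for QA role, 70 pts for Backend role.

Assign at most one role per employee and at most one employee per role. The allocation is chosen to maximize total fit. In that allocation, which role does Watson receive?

Watson receives QA role.

Optimal: Leclerc→Design role (95 pts), Kapoor→Backend role (89 pts), Watson→QA role (55 pts), Osei→Lead role (100 pts), Novak→Frontend role (96 pts) — total 95+89+55+100+96 = 435 pts.
Row-greedy (each employee in turn takes its best remaining role) gives 431 pts, worse by 4.
Next-best assignment: Leclerc→Design role, Kapoor→Backend role, Watson→Frontend role, Osei→Lead role, Novak→QA role = 431 pts.
Swapping Osei↔Leclerc (Osei→Design role 75 pts, Leclerc→Lead role 66 pts) loses 54.
Watson's own top role is Frontend role (90 pts), but forcing Watson→Frontend role and reassigning the rest optimally gives only 431 pts — worse by 4.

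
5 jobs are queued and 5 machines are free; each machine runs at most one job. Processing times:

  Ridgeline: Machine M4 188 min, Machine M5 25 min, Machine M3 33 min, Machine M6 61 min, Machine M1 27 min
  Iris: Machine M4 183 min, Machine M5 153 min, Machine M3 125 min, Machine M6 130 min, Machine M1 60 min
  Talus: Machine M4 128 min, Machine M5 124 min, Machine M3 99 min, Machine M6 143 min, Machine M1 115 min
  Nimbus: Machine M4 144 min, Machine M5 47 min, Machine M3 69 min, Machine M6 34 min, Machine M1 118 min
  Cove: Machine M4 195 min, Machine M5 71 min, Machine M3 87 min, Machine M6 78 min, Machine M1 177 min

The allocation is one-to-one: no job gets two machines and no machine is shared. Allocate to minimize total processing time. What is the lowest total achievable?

Min total: 326 min

Optimal: Ridgeline→Machine M3 (33 min), Iris→Machine M1 (60 min), Talus→Machine M4 (128 min), Nimbus→Machine M6 (34 min), Cove→Machine M5 (71 min) — total 33+60+128+34+71 = 326 min.
Row-greedy (each job in turn takes its cheapest remaining machine) gives 413 min, worse by 87.
Next-best assignment: Ridgeline→Machine M5, Iris→Machine M1, Talus→Machine M4, Nimbus→Machine M6, Cove→Machine M3 = 334 min.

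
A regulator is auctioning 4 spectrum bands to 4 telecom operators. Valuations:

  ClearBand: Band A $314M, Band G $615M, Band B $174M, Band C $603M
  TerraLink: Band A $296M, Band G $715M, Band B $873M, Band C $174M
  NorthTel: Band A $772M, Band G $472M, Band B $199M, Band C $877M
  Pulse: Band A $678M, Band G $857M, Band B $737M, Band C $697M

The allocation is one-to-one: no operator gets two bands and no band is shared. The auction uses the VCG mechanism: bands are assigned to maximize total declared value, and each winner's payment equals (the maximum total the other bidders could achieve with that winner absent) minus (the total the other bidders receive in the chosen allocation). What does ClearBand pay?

Efficient allocation: ClearBand→Band C ($603M), TerraLink→Band B ($873M), NorthTel→Band A ($772M), Pulse→Band G ($857M); total welfare W = $3105M.
ClearBand receives Band C at value $603M, so the others get W − 603 = $2502M.
Without ClearBand: best allocation of the remaining 3 bidders over all 4 bands is TerraLink→Band B ($873M), NorthTel→Band C ($877M), Pulse→Band G ($857M), total $2607M.
VCG payment = (others' best without ClearBand) − (others' welfare with ClearBand) = 2607 − 2502 = $105M.

ClearBand pays $105M.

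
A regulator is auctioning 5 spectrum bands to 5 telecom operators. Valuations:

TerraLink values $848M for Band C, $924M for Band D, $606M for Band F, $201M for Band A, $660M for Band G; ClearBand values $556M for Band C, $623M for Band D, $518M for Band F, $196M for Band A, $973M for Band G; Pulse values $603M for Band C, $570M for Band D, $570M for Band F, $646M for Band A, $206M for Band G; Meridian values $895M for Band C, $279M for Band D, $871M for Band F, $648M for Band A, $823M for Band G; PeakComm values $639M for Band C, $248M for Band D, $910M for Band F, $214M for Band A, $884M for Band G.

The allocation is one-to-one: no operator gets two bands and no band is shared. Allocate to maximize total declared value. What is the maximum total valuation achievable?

Maximum total: $4348M

Optimal: TerraLink→Band D ($924M), ClearBand→Band G ($973M), Pulse→Band A ($646M), Meridian→Band C ($895M), PeakComm→Band F ($910M) — total 924+973+646+895+910 = $4348M.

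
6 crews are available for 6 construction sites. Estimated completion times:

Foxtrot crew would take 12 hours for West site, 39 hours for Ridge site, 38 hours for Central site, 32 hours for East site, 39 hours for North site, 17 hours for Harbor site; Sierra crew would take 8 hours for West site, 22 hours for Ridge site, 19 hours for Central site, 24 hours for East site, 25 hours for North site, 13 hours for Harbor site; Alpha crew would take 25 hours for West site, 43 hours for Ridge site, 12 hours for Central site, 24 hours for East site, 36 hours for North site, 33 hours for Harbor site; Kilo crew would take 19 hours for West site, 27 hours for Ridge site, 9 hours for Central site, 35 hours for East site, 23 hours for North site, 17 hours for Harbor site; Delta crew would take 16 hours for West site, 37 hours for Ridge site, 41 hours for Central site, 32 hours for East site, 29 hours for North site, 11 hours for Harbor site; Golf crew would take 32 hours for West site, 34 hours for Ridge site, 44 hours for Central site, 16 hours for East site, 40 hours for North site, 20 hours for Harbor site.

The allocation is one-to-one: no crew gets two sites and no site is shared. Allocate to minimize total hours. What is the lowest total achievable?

Minimum total: 96 hours

Optimal: Foxtrot crew→West site (12 hours), Sierra crew→Ridge site (22 hours), Alpha crew→Central site (12 hours), Kilo crew→North site (23 hours), Delta crew→Harbor site (11 hours), Golf crew→East site (16 hours) — total 12+22+12+23+11+16 = 96 hours.
Row-greedy (each crew in turn takes its cheapest remaining site) gives 126 hours, worse by 30.
Next-best assignment: Foxtrot crew→West site, Sierra crew→North site, Alpha crew→Central site, Kilo crew→Ridge site, Delta crew→Harbor site, Golf crew→East site = 103 hours.
Swapping Delta crew↔Alpha crew (Delta crew→Central site 41 hours, Alpha crew→Harbor site 33 hours) adds 51.
No other one-to-one assignment undercuts 96 hours.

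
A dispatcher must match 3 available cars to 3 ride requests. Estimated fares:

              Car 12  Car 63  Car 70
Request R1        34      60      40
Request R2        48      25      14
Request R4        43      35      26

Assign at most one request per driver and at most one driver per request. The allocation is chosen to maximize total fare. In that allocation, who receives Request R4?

Car 70 receives Request R4.

This is a one-to-one assignment (maximum-weight bipartite matching).
Optimal: Car 12→Request R2 ($48), Car 63→Request R1 ($60), Car 70→Request R4 ($26) — total 48+60+26 = $134.
Next-best assignment: Car 12→Request R2, Car 63→Request R4, Car 70→Request R1 = $123.
Swapping Car 70↔Car 63 (Car 70→Request R1 $40, Car 63→Request R4 $35) loses 11.
Checked against all permutations: $134 is optimal.
Car 70's own top request is Request R1 ($40), but forcing Car 70→Request R1 and reassigning the rest optimally gives only $123 — worse by 11.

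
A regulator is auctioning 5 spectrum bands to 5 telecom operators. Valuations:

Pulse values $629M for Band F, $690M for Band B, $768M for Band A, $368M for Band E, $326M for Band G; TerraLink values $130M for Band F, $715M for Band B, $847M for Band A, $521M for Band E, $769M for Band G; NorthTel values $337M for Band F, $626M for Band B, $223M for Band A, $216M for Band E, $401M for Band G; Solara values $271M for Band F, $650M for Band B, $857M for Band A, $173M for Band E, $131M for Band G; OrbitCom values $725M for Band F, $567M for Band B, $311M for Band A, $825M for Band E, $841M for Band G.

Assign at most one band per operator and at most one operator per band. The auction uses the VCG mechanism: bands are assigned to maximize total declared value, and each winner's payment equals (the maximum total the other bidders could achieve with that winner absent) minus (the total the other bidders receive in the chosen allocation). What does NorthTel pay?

Efficient allocation: Pulse→Band F ($629M), TerraLink→Band G ($769M), NorthTel→Band B ($626M), Solara→Band A ($857M), OrbitCom→Band E ($825M); total welfare W = $3706M.
NorthTel receives Band B at value $626M, so the others get W − 626 = $3080M.
Without NorthTel: best allocation of the remaining 4 bidders over all 5 bands is Pulse→Band B ($690M), TerraLink→Band G ($769M), Solara→Band A ($857M), OrbitCom→Band E ($825M), total $3141M.
VCG payment = (others' best without NorthTel) − (others' welfare with NorthTel) = 3141 − 3080 = $61M.

NorthTel pays $61M.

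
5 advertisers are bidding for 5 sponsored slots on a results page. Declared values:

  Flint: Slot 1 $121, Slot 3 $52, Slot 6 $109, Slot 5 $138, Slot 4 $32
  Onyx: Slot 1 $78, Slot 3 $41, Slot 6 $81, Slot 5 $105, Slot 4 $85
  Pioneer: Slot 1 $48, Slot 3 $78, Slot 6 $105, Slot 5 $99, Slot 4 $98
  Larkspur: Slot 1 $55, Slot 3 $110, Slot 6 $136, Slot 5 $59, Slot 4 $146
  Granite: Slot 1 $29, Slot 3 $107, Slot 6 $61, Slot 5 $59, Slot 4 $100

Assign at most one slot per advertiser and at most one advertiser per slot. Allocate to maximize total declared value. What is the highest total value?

Treat this as an assignment problem: match each advertiser to one slot.
Optimal: Flint→Slot 1 ($121), Onyx→Slot 5 ($105), Pioneer→Slot 6 ($105), Larkspur→Slot 4 ($146), Granite→Slot 3 ($107) — total 121+105+105+146+107 = $584.
Row-greedy (each advertiser in turn takes its best remaining slot) gives $467, worse by 117.
No other one-to-one assignment exceeds $584.

Maximum total: $584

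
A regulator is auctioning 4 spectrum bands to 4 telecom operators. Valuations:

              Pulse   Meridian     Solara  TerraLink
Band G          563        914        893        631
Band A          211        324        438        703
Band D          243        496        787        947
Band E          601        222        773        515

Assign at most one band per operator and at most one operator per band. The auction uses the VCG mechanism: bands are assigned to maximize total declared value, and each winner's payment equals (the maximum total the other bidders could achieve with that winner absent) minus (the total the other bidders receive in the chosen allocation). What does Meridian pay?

Meridian pays $350M.

Efficient allocation: Pulse→Band E ($601M), Meridian→Band G ($914M), Solara→Band D ($787M), TerraLink→Band A ($703M); total welfare W = $3005M.
Meridian receives Band G at value $914M, so the others get W − 914 = $2091M.
Without Meridian: best allocation of the remaining 3 bidders over all 4 bands is Pulse→Band E ($601M), Solara→Band G ($893M), TerraLink→Band D ($947M), total $2441M.
VCG payment = (others' best without Meridian) − (others' welfare with Meridian) = 2441 − 2091 = $350M.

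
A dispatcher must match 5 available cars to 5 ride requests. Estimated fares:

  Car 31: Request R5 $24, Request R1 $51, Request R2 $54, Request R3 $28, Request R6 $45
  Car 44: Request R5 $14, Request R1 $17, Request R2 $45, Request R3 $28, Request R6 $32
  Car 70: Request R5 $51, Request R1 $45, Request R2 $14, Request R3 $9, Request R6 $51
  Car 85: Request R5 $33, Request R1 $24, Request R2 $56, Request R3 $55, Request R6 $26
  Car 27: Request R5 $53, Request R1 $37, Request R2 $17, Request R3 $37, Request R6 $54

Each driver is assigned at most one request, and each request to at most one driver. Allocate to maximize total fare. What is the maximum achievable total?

Max total: $256

Treat this as an assignment problem: match each driver to one request.
Optimal: Car 31→Request R1 ($51), Car 44→Request R2 ($45), Car 70→Request R5 ($51), Car 85→Request R3 ($55), Car 27→Request R6 ($54) — total 51+45+51+55+54 = $256.
Next-best assignment: Car 31→Request R1, Car 44→Request R2, Car 70→Request R6, Car 85→Request R3, Car 27→Request R5 = $255.
Every other assignment is strictly worse.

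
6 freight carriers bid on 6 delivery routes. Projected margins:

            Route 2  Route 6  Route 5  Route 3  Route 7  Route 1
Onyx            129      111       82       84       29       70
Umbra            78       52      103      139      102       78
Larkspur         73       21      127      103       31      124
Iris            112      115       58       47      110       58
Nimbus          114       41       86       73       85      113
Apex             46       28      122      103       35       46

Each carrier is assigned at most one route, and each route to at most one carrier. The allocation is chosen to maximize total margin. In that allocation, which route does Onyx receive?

Optimal: Onyx→Route 6 ($111k), Umbra→Route 3 ($139k), Larkspur→Route 1 ($124k), Iris→Route 7 ($110k), Nimbus→Route 2 ($114k), Apex→Route 5 ($122k) — total 111+139+124+110+114+122 = $720k.
Max-entry greedy (repeatedly take the single best remaining cell) gives $658k, worse by 62.
Next-best assignment: Onyx→Route 2, Umbra→Route 3, Larkspur→Route 1, Iris→Route 6, Nimbus→Route 7, Apex→Route 5 = $714k.
No other one-to-one assignment exceeds $720k.
Onyx's own top route is Route 2 ($129k), but forcing Onyx→Route 2 and reassigning the rest optimally gives only $714k — worse by 6.

Onyx receives Route 6.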